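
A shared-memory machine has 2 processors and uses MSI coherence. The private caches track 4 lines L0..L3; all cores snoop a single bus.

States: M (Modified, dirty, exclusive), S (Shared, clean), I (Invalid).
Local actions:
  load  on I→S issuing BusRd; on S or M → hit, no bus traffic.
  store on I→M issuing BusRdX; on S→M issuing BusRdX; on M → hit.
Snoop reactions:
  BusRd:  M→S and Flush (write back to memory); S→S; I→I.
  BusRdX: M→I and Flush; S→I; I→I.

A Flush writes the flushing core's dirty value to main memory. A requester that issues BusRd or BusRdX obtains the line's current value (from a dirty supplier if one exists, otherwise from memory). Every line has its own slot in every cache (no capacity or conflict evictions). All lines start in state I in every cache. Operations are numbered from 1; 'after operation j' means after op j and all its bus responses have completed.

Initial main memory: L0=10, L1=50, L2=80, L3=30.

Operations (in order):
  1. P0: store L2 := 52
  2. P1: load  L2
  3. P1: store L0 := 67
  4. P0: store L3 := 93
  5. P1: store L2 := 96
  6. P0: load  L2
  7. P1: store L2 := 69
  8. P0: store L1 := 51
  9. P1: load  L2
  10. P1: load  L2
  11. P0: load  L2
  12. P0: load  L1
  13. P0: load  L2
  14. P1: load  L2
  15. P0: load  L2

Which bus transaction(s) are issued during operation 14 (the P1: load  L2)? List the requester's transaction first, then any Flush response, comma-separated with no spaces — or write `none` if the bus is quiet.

bus = none

step 1: P0: store L2 := 52  ⟶  MI  (L2)  txn=BusRdX  M[L2]=80
step 2: P1: load  L2  ⟶  SS  (L2)  txn=BusRd+Flush  M[L2]=52
step 3: P1: store L0 := 67  ⟶  IM  (L0)  txn=BusRdX  M[L0]=10
step 4: P0: store L3 := 93  ⟶  MI  (L3)  txn=BusRdX  M[L3]=30
step 5: P1: store L2 := 96  ⟶  IM  (L2)  txn=BusRdX  M[L2]=52
step 6: P0: load  L2  ⟶  SS  (L2)  txn=BusRd+Flush  M[L2]=96
step 7: P1: store L2 := 69  ⟶  IM  (L2)  txn=BusRdX  M[L2]=96
step 8: P0: store L1 := 51  ⟶  MI  (L1)  txn=BusRdX  M[L1]=50
step 9: P1: load  L2  ⟶  IM  (L2)  txn=∅  M[L2]=96
step 10: P1: load  L2  ⟶  IM  (L2)  txn=∅  M[L2]=96
step 11: P0: load  L2  ⟶  SS  (L2)  txn=BusRd+Flush  M[L2]=69
step 12: P0: load  L1  ⟶  MI  (L1)  txn=∅  M[L1]=50
step 13: P0: load  L2  ⟶  SS  (L2)  txn=∅  M[L2]=69
step 14: P1: load  L2  ⟶  SS  (L2)  txn=∅  M[L2]=69
step 15: P0: load  L2  ⟶  SS  (L2)  txn=∅  M[L2]=69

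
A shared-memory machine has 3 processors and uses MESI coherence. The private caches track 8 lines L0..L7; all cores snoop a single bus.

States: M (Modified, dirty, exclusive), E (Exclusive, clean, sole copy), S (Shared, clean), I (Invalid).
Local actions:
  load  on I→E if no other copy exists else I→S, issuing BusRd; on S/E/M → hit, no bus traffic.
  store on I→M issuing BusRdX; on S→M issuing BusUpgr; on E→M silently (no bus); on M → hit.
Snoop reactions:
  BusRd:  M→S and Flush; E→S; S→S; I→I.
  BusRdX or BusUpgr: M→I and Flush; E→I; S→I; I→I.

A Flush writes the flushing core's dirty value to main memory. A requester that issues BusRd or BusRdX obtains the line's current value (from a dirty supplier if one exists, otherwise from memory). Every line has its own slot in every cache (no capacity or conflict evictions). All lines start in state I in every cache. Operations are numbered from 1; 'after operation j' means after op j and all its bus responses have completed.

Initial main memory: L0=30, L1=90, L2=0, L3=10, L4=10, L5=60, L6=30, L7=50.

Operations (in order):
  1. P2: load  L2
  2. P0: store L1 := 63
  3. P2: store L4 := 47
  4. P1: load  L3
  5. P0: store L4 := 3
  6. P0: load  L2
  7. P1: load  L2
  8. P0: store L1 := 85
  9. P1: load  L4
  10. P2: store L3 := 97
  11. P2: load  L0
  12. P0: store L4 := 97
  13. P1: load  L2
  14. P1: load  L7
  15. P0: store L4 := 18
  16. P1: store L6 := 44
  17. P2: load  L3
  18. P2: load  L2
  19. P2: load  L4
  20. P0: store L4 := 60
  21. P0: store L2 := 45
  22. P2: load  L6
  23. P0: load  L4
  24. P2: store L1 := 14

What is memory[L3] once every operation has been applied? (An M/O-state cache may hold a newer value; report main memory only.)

[1] P2: load  L2 | P0:I, P1:I, P2:E(0) | bus: BusRd
[2] P0: store L1 := 63 | P0:M(63), P1:I, P2:I | bus: BusRdX
[3] P2: store L4 := 47 | P0:I, P1:I, P2:M(47) | bus: BusRdX
[4] P1: load  L3 | P0:I, P1:E(10), P2:I | bus: BusRd
[5] P0: store L4 := 3 | P0:M(3), P1:I, P2:I | bus: BusRdX,Flush
[6] P0: load  L2 | P0:S(0), P1:I, P2:S(0) | bus: BusRd
[7] P1: load  L2 | P0:S(0), P1:S(0), P2:S(0) | bus: BusRd
[8] P0: store L1 := 85 | P0:M(85), P1:I, P2:I | bus: none
[9] P1: load  L4 | P0:S(3), P1:S(3), P2:I | bus: BusRd,Flush
[10] P2: store L3 := 97 | P0:I, P1:I, P2:M(97) | bus: BusRdX
[11] P2: load  L0 | P0:I, P1:I, P2:E(30) | bus: BusRd
[12] P0: store L4 := 97 | P0:M(97), P1:I, P2:I | bus: BusUpgr
[13] P1: load  L2 | P0:S(0), P1:S(0), P2:S(0) | bus: none
[14] P1: load  L7 | P0:I, P1:E(50), P2:I | bus: BusRd
[15] P0: store L4 := 18 | P0:M(18), P1:I, P2:I | bus: none
[16] P1: store L6 := 44 | P0:I, P1:M(44), P2:I | bus: BusRdX
[17] P2: load  L3 | P0:I, P1:I, P2:M(97) | bus: none
[18] P2: load  L2 | P0:S(0), P1:S(0), P2:S(0) | bus: none
[19] P2: load  L4 | P0:S(18), P1:I, P2:S(18) | bus: BusRd,Flush
[20] P0: store L4 := 60 | P0:M(60), P1:I, P2:I | bus: BusUpgr
[21] P0: store L2 := 45 | P0:M(45), P1:I, P2:I | bus: BusUpgr
[22] P2: load  L6 | P0:I, P1:S(44), P2:S(44) | bus: BusRd,Flush
[23] P0: load  L4 | P0:M(60), P1:I, P2:I | bus: none
[24] P2: store L1 := 14 | P0:I, P1:I, P2:M(14) | bus: BusRdX,Flush

memory[L3] = 10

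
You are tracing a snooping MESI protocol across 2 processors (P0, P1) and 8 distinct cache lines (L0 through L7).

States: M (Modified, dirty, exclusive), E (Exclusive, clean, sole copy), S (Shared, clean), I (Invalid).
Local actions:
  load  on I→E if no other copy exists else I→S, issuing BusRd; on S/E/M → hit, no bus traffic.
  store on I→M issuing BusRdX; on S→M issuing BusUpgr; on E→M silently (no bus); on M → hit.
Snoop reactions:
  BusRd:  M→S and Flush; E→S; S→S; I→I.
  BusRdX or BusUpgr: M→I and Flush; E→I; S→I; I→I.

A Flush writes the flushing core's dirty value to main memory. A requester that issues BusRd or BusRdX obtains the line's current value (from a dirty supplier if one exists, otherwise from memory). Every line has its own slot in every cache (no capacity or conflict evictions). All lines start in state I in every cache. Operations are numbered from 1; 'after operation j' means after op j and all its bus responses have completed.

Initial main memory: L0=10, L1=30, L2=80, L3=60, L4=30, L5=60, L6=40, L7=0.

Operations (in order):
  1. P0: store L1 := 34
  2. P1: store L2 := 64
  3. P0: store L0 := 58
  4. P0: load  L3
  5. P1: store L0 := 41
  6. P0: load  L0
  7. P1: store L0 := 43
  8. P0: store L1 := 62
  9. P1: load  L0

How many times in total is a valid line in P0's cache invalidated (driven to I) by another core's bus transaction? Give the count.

  op1 P0: store L1 := 34 → M/I on L1; bus BusRdX; mem=30
  op2 P1: store L2 := 64 → I/M on L2; bus BusRdX; mem=80
  op3 P0: store L0 := 58 → M/I on L0; bus BusRdX; mem=10
  op4 P0: load  L3 → E/I on L3; bus BusRd; mem=60
  op5 P1: store L0 := 41 → I/M on L0; bus BusRdX Flush; mem=58
  op6 P0: load  L0 → S/S on L0; bus BusRd Flush; mem=41
  op7 P1: store L0 := 43 → I/M on L0; bus BusUpgr; mem=41
  op8 P0: store L1 := 62 → M/I on L1; bus (none); mem=30
  op9 P1: load  L0 → I/M on L0; bus (none); mem=41

invalidations = 2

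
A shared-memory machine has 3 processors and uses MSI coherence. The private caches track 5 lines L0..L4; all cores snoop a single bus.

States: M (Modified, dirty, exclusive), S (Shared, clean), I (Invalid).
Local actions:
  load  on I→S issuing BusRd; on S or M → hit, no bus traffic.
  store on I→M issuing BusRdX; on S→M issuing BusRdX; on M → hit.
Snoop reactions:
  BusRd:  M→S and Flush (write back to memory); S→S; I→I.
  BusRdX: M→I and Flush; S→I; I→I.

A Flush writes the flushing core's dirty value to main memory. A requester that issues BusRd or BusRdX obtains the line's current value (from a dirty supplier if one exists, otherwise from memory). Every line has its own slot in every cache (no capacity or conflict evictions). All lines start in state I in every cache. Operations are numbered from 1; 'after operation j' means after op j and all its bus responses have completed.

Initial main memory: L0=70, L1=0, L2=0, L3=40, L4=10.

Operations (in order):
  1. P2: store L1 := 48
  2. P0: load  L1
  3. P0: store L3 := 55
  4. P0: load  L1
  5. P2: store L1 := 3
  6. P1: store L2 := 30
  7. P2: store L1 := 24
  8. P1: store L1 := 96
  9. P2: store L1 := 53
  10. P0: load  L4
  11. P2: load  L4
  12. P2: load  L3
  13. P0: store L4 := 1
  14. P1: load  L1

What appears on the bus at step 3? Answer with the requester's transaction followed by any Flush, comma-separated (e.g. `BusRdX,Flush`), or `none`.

bus = BusRdX

1. P2: store L1 := 48  bus=[BusRdX]  L1: P0=I P1=I P2=M  mem[L1]=0
2. P0: load  L1  bus=[BusRd,Flush]  L1: P0=S P1=I P2=S  mem[L1]=48
3. P0: store L3 := 55  bus=[BusRdX]  L3: P0=M P1=I P2=I  mem[L3]=40
4. P0: load  L1  bus=[-]  L1: P0=S P1=I P2=S  mem[L1]=48
5. P2: store L1 := 3  bus=[BusRdX]  L1: P0=I P1=I P2=M  mem[L1]=48
6. P1: store L2 := 30  bus=[BusRdX]  L2: P0=I P1=M P2=I  mem[L2]=0
7. P2: store L1 := 24  bus=[-]  L1: P0=I P1=I P2=M  mem[L1]=48
8. P1: store L1 := 96  bus=[BusRdX,Flush]  L1: P0=I P1=M P2=I  mem[L1]=24
9. P2: store L1 := 53  bus=[BusRdX,Flush]  L1: P0=I P1=I P2=M  mem[L1]=96
10. P0: load  L4  bus=[BusRd]  L4: P0=S P1=I P2=I  mem[L4]=10
11. P2: load  L4  bus=[BusRd]  L4: P0=S P1=I P2=S  mem[L4]=10
12. P2: load  L3  bus=[BusRd,Flush]  L3: P0=S P1=I P2=S  mem[L3]=55
13. P0: store L4 := 1  bus=[BusRdX]  L4: P0=M P1=I P2=I  mem[L4]=10
14. P1: load  L1  bus=[BusRd,Flush]  L1: P0=I P1=S P2=S  mem[L1]=53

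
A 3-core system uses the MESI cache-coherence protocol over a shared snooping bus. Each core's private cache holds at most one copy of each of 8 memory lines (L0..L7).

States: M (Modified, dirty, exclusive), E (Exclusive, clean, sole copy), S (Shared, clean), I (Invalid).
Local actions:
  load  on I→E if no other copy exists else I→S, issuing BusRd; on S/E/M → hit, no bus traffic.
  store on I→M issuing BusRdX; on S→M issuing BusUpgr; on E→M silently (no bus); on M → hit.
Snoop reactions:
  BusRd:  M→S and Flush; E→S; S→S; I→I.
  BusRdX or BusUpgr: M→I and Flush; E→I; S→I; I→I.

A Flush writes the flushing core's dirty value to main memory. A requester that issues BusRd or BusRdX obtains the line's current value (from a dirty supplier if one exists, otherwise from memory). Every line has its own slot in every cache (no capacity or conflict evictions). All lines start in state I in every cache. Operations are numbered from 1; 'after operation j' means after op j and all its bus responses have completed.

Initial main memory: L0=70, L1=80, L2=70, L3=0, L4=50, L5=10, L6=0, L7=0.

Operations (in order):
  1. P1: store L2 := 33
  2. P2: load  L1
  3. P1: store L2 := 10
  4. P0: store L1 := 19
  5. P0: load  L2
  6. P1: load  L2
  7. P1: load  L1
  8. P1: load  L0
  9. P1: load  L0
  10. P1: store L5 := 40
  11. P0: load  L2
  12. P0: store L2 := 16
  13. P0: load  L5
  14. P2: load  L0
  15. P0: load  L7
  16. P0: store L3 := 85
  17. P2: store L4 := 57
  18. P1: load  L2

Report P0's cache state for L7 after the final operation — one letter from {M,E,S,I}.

state = E

[1] P1: store L2 := 33 | P0:I, P1:M(33), P2:I | bus: BusRdX
[2] P2: load  L1 | P0:I, P1:I, P2:E(80) | bus: BusRd
[3] P1: store L2 := 10 | P0:I, P1:M(10), P2:I | bus: none
[4] P0: store L1 := 19 | P0:M(19), P1:I, P2:I | bus: BusRdX
[5] P0: load  L2 | P0:S(10), P1:S(10), P2:I | bus: BusRd,Flush
[6] P1: load  L2 | P0:S(10), P1:S(10), P2:I | bus: none
[7] P1: load  L1 | P0:S(19), P1:S(19), P2:I | bus: BusRd,Flush
[8] P1: load  L0 | P0:I, P1:E(70), P2:I | bus: BusRd
[9] P1: load  L0 | P0:I, P1:E(70), P2:I | bus: none
[10] P1: store L5 := 40 | P0:I, P1:M(40), P2:I | bus: BusRdX
[11] P0: load  L2 | P0:S(10), P1:S(10), P2:I | bus: none
[12] P0: store L2 := 16 | P0:M(16), P1:I, P2:I | bus: BusUpgr
[13] P0: load  L5 | P0:S(40), P1:S(40), P2:I | bus: BusRd,Flush
[14] P2: load  L0 | P0:I, P1:S(70), P2:S(70) | bus: BusRd
[15] P0: load  L7 | P0:E(0), P1:I, P2:I | bus: BusRd
[16] P0: store L3 := 85 | P0:M(85), P1:I, P2:I | bus: BusRdX
[17] P2: store L4 := 57 | P0:I, P1:I, P2:M(57) | bus: BusRdX
[18] P1: load  L2 | P0:S(16), P1:S(16), P2:I | bus: BusRd,Flush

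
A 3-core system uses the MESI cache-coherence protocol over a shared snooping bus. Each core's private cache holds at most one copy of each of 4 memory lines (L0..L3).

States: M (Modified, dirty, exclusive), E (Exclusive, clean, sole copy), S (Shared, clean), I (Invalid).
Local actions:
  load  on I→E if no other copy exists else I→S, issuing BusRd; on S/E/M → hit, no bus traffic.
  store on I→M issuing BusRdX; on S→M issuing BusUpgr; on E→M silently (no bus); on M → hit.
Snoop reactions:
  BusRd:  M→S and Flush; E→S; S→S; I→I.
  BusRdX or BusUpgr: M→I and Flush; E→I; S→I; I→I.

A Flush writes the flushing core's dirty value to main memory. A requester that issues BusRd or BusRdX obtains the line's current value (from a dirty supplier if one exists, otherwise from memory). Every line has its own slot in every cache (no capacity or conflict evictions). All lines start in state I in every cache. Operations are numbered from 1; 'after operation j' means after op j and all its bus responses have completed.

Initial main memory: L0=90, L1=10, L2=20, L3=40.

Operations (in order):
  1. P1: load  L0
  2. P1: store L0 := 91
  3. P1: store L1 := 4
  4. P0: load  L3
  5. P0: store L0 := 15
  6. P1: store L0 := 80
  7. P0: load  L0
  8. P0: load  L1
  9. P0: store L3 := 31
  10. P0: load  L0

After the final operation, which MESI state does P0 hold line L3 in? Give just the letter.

state = M

step 1: P1: load  L0  ⟶  IEI  (L0)  txn=BusRd  M[L0]=90
step 2: P1: store L0 := 91  ⟶  IMI  (L0)  txn=∅  M[L0]=90
step 3: P1: store L1 := 4  ⟶  IMI  (L1)  txn=BusRdX  M[L1]=10
step 4: P0: load  L3  ⟶  EII  (L3)  txn=BusRd  M[L3]=40
step 5: P0: store L0 := 15  ⟶  MII  (L0)  txn=BusRdX+Flush  M[L0]=91
step 6: P1: store L0 := 80  ⟶  IMI  (L0)  txn=BusRdX+Flush  M[L0]=15
step 7: P0: load  L0  ⟶  SSI  (L0)  txn=BusRd+Flush  M[L0]=80
step 8: P0: load  L1  ⟶  SSI  (L1)  txn=BusRd+Flush  M[L1]=4
step 9: P0: store L3 := 31  ⟶  MII  (L3)  txn=∅  M[L3]=40
step 10: P0: load  L0  ⟶  SSI  (L0)  txn=∅  M[L0]=80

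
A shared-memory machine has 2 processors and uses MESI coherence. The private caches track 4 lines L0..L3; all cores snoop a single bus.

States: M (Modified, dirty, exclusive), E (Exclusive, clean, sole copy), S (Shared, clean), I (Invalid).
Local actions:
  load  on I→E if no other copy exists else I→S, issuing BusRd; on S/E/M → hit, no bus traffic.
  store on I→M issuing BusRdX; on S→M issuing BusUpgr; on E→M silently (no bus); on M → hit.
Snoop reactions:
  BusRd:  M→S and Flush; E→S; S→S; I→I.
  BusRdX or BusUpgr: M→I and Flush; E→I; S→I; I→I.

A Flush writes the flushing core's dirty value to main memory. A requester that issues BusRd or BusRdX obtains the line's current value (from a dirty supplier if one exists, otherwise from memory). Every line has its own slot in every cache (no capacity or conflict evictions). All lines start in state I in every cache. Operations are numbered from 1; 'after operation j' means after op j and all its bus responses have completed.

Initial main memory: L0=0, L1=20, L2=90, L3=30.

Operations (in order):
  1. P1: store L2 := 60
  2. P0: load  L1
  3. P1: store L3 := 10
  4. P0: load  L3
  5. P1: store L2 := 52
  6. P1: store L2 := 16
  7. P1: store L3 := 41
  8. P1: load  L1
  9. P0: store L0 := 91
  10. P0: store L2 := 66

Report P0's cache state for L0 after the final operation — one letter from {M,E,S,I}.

state = M

1. P1: store L2 := 60  bus=[BusRdX]  L2: P0=I P1=M  mem[L2]=90
2. P0: load  L1  bus=[BusRd]  L1: P0=E P1=I  mem[L1]=20
3. P1: store L3 := 10  bus=[BusRdX]  L3: P0=I P1=M  mem[L3]=30
4. P0: load  L3  bus=[BusRd,Flush]  L3: P0=S P1=S  mem[L3]=10
5. P1: store L2 := 52  bus=[-]  L2: P0=I P1=M  mem[L2]=90
6. P1: store L2 := 16  bus=[-]  L2: P0=I P1=M  mem[L2]=90
7. P1: store L3 := 41  bus=[BusUpgr]  L3: P0=I P1=M  mem[L3]=10
8. P1: load  L1  bus=[BusRd]  L1: P0=S P1=S  mem[L1]=20
9. P0: store L0 := 91  bus=[BusRdX]  L0: P0=M P1=I  mem[L0]=0
10. P0: store L2 := 66  bus=[BusRdX,Flush]  L2: P0=M P1=I  mem[L2]=16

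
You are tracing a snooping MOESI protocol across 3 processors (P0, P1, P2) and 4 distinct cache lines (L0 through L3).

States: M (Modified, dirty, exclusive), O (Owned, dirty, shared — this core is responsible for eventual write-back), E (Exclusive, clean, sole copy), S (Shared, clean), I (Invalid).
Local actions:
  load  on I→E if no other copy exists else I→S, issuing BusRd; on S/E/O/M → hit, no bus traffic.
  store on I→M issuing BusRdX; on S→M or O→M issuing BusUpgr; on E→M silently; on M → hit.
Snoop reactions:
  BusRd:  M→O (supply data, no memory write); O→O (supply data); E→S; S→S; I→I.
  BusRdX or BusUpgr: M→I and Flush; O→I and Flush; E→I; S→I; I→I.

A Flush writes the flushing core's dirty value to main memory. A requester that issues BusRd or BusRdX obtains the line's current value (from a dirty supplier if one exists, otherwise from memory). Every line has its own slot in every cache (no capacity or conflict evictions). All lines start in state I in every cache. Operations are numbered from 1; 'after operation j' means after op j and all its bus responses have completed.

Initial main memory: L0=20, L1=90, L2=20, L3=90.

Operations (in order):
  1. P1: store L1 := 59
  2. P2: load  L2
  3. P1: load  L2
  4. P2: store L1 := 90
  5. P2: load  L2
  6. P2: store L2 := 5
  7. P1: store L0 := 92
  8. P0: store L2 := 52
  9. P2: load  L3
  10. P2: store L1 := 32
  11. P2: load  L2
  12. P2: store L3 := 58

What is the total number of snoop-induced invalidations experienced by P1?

[1] P1: store L1 := 59 | P0:I, P1:M(59), P2:I | bus: BusRdX
[2] P2: load  L2 | P0:I, P1:I, P2:E(20) | bus: BusRd
[3] P1: load  L2 | P0:I, P1:S(20), P2:S(20) | bus: BusRd
[4] P2: store L1 := 90 | P0:I, P1:I, P2:M(90) | bus: BusRdX,Flush
[5] P2: load  L2 | P0:I, P1:S(20), P2:S(20) | bus: none
[6] P2: store L2 := 5 | P0:I, P1:I, P2:M(5) | bus: BusUpgr
[7] P1: store L0 := 92 | P0:I, P1:M(92), P2:I | bus: BusRdX
[8] P0: store L2 := 52 | P0:M(52), P1:I, P2:I | bus: BusRdX,Flush
[9] P2: load  L3 | P0:I, P1:I, P2:E(90) | bus: BusRd
[10] P2: store L1 := 32 | P0:I, P1:I, P2:M(32) | bus: none
[11] P2: load  L2 | P0:O(52), P1:I, P2:S(52) | bus: BusRd
[12] P2: store L3 := 58 | P0:I, P1:I, P2:M(58) | bus: none

invalidations = 2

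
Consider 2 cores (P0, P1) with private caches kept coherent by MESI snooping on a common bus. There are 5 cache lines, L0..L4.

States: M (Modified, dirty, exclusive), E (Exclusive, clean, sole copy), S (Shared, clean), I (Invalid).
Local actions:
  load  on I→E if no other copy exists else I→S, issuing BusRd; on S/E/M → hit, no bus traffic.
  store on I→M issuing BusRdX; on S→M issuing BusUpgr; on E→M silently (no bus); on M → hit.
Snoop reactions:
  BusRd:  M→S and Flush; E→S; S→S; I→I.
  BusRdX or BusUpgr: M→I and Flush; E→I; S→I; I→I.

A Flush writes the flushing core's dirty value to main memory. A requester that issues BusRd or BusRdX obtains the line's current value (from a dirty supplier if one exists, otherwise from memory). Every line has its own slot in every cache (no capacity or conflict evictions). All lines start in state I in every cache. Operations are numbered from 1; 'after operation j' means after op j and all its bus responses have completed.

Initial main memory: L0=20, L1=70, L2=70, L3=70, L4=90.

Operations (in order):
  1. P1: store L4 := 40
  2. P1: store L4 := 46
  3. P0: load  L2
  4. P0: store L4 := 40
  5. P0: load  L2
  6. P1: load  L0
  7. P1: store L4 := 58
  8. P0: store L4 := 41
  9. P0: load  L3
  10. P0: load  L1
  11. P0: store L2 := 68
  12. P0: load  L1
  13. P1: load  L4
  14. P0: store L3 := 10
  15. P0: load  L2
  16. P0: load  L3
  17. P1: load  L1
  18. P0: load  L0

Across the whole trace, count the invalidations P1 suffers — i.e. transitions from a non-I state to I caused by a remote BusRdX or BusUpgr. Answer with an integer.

[1] P1: store L4 := 40 | P0:I, P1:M(40) | bus: BusRdX
[2] P1: store L4 := 46 | P0:I, P1:M(46) | bus: none
[3] P0: load  L2 | P0:E(70), P1:I | bus: BusRd
[4] P0: store L4 := 40 | P0:M(40), P1:I | bus: BusRdX,Flush
[5] P0: load  L2 | P0:E(70), P1:I | bus: none
[6] P1: load  L0 | P0:I, P1:E(20) | bus: BusRd
[7] P1: store L4 := 58 | P0:I, P1:M(58) | bus: BusRdX,Flush
[8] P0: store L4 := 41 | P0:M(41), P1:I | bus: BusRdX,Flush
[9] P0: load  L3 | P0:E(70), P1:I | bus: BusRd
[10] P0: load  L1 | P0:E(70), P1:I | bus: BusRd
[11] P0: store L2 := 68 | P0:M(68), P1:I | bus: none
[12] P0: load  L1 | P0:E(70), P1:I | bus: none
[13] P1: load  L4 | P0:S(41), P1:S(41) | bus: BusRd,Flush
[14] P0: store L3 := 10 | P0:M(10), P1:I | bus: none
[15] P0: load  L2 | P0:M(68), P1:I | bus: none
[16] P0: load  L3 | P0:M(10), P1:I | bus: none
[17] P1: load  L1 | P0:S(70), P1:S(70) | bus: BusRd
[18] P0: load  L0 | P0:S(20), P1:S(20) | bus: BusRd

invalidations = 2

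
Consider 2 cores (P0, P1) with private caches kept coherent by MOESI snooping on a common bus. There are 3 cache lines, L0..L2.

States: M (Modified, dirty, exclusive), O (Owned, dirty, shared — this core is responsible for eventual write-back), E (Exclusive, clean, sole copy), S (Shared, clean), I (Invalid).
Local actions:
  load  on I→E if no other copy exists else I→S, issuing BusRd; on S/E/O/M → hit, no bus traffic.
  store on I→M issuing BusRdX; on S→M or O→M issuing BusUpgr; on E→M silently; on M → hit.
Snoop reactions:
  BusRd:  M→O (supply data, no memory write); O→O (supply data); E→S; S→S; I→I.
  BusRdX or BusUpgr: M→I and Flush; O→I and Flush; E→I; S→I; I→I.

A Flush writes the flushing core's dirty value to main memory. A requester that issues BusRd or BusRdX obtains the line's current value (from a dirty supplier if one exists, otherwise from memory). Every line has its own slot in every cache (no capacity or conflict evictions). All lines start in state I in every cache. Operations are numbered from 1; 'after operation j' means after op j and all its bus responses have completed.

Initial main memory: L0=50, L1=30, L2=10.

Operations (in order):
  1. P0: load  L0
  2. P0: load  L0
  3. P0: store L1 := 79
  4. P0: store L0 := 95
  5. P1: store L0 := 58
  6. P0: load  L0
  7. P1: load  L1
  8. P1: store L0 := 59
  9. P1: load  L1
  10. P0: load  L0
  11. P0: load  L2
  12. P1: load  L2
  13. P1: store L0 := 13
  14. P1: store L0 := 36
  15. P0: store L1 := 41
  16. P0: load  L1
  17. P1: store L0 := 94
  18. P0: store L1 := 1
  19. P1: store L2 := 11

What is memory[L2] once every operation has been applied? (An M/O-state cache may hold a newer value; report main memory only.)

step 1: P0: load  L0  ⟶  EI  (L0)  txn=BusRd  M[L0]=50
step 2: P0: load  L0  ⟶  EI  (L0)  txn=∅  M[L0]=50
step 3: P0: store L1 := 79  ⟶  MI  (L1)  txn=BusRdX  M[L1]=30
step 4: P0: store L0 := 95  ⟶  MI  (L0)  txn=∅  M[L0]=50
step 5: P1: store L0 := 58  ⟶  IM  (L0)  txn=BusRdX+Flush  M[L0]=95
step 6: P0: load  L0  ⟶  SO  (L0)  txn=BusRd  M[L0]=95
step 7: P1: load  L1  ⟶  OS  (L1)  txn=BusRd  M[L1]=30
step 8: P1: store L0 := 59  ⟶  IM  (L0)  txn=BusUpgr  M[L0]=95
step 9: P1: load  L1  ⟶  OS  (L1)  txn=∅  M[L1]=30
step 10: P0: load  L0  ⟶  SO  (L0)  txn=BusRd  M[L0]=95
step 11: P0: load  L2  ⟶  EI  (L2)  txn=BusRd  M[L2]=10
step 12: P1: load  L2  ⟶  SS  (L2)  txn=BusRd  M[L2]=10
step 13: P1: store L0 := 13  ⟶  IM  (L0)  txn=BusUpgr  M[L0]=95
step 14: P1: store L0 := 36  ⟶  IM  (L0)  txn=∅  M[L0]=95
step 15: P0: store L1 := 41  ⟶  MI  (L1)  txn=BusUpgr  M[L1]=30
step 16: P0: load  L1  ⟶  MI  (L1)  txn=∅  M[L1]=30
step 17: P1: store L0 := 94  ⟶  IM  (L0)  txn=∅  M[L0]=95
step 18: P0: store L1 := 1  ⟶  MI  (L1)  txn=∅  M[L1]=30
step 19: P1: store L2 := 11  ⟶  IM  (L2)  txn=BusUpgr  M[L2]=10

memory[L2] = 10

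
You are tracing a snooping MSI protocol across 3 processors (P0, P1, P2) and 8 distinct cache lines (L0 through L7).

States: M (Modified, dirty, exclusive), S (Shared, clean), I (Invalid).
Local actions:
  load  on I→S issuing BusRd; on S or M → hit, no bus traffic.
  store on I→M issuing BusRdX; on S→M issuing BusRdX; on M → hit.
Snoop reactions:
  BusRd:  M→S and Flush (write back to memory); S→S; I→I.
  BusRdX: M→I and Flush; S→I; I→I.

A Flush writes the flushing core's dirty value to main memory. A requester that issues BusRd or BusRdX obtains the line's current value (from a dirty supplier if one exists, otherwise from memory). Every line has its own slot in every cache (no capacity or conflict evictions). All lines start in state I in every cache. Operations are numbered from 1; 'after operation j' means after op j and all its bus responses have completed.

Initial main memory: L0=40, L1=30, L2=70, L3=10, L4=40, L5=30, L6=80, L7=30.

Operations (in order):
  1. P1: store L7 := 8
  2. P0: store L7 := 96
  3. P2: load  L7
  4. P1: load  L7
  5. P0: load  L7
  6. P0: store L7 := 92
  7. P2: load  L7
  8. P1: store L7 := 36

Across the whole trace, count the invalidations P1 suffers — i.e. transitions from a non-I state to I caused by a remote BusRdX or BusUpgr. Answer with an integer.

[1] P1: store L7 := 8 | P0:I, P1:M(8), P2:I | bus: BusRdX
[2] P0: store L7 := 96 | P0:M(96), P1:I, P2:I | bus: BusRdX,Flush
[3] P2: load  L7 | P0:S(96), P1:I, P2:S(96) | bus: BusRd,Flush
[4] P1: load  L7 | P0:S(96), P1:S(96), P2:S(96) | bus: BusRd
[5] P0: load  L7 | P0:S(96), P1:S(96), P2:S(96) | bus: none
[6] P0: store L7 := 92 | P0:M(92), P1:I, P2:I | bus: BusRdX
[7] P2: load  L7 | P0:S(92), P1:I, P2:S(92) | bus: BusRd,Flush
[8] P1: store L7 := 36 | P0:I, P1:M(36), P2:I | bus: BusRdX

invalidations = 2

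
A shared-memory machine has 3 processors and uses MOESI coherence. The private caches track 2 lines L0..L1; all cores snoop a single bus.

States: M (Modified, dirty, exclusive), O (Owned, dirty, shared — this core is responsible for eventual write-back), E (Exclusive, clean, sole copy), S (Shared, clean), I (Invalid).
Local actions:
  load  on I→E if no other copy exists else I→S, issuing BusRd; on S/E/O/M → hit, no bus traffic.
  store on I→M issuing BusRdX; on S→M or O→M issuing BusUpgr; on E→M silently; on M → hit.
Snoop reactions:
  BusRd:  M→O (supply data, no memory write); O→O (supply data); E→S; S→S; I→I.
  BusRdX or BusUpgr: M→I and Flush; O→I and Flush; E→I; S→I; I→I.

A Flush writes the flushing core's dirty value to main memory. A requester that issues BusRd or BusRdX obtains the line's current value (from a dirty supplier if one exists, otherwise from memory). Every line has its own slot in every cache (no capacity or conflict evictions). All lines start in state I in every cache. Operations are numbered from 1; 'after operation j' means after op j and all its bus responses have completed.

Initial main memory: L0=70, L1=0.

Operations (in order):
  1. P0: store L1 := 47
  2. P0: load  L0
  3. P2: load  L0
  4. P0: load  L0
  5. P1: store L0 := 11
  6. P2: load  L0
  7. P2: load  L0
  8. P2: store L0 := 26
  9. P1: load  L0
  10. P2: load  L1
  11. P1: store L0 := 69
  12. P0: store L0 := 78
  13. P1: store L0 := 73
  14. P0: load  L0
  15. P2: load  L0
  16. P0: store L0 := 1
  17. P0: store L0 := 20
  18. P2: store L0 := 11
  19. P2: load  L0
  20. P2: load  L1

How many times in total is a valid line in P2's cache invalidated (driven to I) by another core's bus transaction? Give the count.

1. P0: store L1 := 47  bus=[BusRdX]  L1: P0=M P1=I P2=I  mem[L1]=0
2. P0: load  L0  bus=[BusRd]  L0: P0=E P1=I P2=I  mem[L0]=70
3. P2: load  L0  bus=[BusRd]  L0: P0=S P1=I P2=S  mem[L0]=70
4. P0: load  L0  bus=[-]  L0: P0=S P1=I P2=S  mem[L0]=70
5. P1: store L0 := 11  bus=[BusRdX]  L0: P0=I P1=M P2=I  mem[L0]=70
6. P2: load  L0  bus=[BusRd]  L0: P0=I P1=O P2=S  mem[L0]=70
7. P2: load  L0  bus=[-]  L0: P0=I P1=O P2=S  mem[L0]=70
8. P2: store L0 := 26  bus=[BusUpgr,Flush]  L0: P0=I P1=I P2=M  mem[L0]=11
9. P1: load  L0  bus=[BusRd]  L0: P0=I P1=S P2=O  mem[L0]=11
10. P2: load  L1  bus=[BusRd]  L1: P0=O P1=I P2=S  mem[L1]=0
11. P1: store L0 := 69  bus=[BusUpgr,Flush]  L0: P0=I P1=M P2=I  mem[L0]=26
12. P0: store L0 := 78  bus=[BusRdX,Flush]  L0: P0=M P1=I P2=I  mem[L0]=69
13. P1: store L0 := 73  bus=[BusRdX,Flush]  L0: P0=I P1=M P2=I  mem[L0]=78
14. P0: load  L0  bus=[BusRd]  L0: P0=S P1=O P2=I  mem[L0]=78
15. P2: load  L0  bus=[BusRd]  L0: P0=S P1=O P2=S  mem[L0]=78
16. P0: store L0 := 1  bus=[BusUpgr,Flush]  L0: P0=M P1=I P2=I  mem[L0]=73
17. P0: store L0 := 20  bus=[-]  L0: P0=M P1=I P2=I  mem[L0]=73
18. P2: store L0 := 11  bus=[BusRdX,Flush]  L0: P0=I P1=I P2=M  mem[L0]=20
19. P2: load  L0  bus=[-]  L0: P0=I P1=I P2=M  mem[L0]=20
20. P2: load  L1  bus=[-]  L1: P0=O P1=I P2=S  mem[L1]=0

invalidations = 3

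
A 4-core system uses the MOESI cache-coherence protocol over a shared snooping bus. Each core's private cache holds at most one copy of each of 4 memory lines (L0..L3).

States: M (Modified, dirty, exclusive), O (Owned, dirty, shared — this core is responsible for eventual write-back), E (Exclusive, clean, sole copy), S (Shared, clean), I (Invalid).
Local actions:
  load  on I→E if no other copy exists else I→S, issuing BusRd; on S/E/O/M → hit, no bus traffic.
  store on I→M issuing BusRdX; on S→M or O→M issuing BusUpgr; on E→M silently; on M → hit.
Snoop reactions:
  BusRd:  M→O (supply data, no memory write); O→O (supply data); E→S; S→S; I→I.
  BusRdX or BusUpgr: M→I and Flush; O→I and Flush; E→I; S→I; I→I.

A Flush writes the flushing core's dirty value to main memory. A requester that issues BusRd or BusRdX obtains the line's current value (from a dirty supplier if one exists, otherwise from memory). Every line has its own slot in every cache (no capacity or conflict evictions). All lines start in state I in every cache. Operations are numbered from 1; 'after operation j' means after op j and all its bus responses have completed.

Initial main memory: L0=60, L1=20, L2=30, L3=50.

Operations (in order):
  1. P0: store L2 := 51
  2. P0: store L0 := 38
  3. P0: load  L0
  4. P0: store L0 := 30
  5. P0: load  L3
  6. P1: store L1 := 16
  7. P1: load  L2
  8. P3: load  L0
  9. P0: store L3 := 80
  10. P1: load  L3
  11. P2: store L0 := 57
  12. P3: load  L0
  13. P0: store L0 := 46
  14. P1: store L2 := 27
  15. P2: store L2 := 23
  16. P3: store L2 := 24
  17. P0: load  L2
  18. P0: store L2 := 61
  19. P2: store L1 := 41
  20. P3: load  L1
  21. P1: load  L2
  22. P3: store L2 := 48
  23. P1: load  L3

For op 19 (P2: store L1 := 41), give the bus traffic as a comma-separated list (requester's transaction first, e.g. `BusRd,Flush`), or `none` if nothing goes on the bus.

bus = BusRdX,Flush

step 1: P0: store L2 := 51  ⟶  MIII  (L2)  txn=BusRdX  M[L2]=30
step 2: P0: store L0 := 38  ⟶  MIII  (L0)  txn=BusRdX  M[L0]=60
step 3: P0: load  L0  ⟶  MIII  (L0)  txn=∅  M[L0]=60
step 4: P0: store L0 := 30  ⟶  MIII  (L0)  txn=∅  M[L0]=60
step 5: P0: load  L3  ⟶  EIII  (L3)  txn=BusRd  M[L3]=50
step 6: P1: store L1 := 16  ⟶  IMII  (L1)  txn=BusRdX  M[L1]=20
step 7: P1: load  L2  ⟶  OSII  (L2)  txn=BusRd  M[L2]=30
step 8: P3: load  L0  ⟶  OIIS  (L0)  txn=BusRd  M[L0]=60
step 9: P0: store L3 := 80  ⟶  MIII  (L3)  txn=∅  M[L3]=50
step 10: P1: load  L3  ⟶  OSII  (L3)  txn=BusRd  M[L3]=50
step 11: P2: store L0 := 57  ⟶  IIMI  (L0)  txn=BusRdX+Flush  M[L0]=30
step 12: P3: load  L0  ⟶  IIOS  (L0)  txn=BusRd  M[L0]=30
step 13: P0: store L0 := 46  ⟶  MIII  (L0)  txn=BusRdX+Flush  M[L0]=57
step 14: P1: store L2 := 27  ⟶  IMII  (L2)  txn=BusUpgr+Flush  M[L2]=51
step 15: P2: store L2 := 23  ⟶  IIMI  (L2)  txn=BusRdX+Flush  M[L2]=27
step 16: P3: store L2 := 24  ⟶  IIIM  (L2)  txn=BusRdX+Flush  M[L2]=23
step 17: P0: load  L2  ⟶  SIIO  (L2)  txn=BusRd  M[L2]=23
step 18: P0: store L2 := 61  ⟶  MIII  (L2)  txn=BusUpgr+Flush  M[L2]=24
step 19: P2: store L1 := 41  ⟶  IIMI  (L1)  txn=BusRdX+Flush  M[L1]=16
step 20: P3: load  L1  ⟶  IIOS  (L1)  txn=BusRd  M[L1]=16
step 21: P1: load  L2  ⟶  OSII  (L2)  txn=BusRd  M[L2]=24
step 22: P3: store L2 := 48  ⟶  IIIM  (L2)  txn=BusRdX+Flush  M[L2]=61
step 23: P1: load  L3  ⟶  OSII  (L3)  txn=∅  M[L3]=50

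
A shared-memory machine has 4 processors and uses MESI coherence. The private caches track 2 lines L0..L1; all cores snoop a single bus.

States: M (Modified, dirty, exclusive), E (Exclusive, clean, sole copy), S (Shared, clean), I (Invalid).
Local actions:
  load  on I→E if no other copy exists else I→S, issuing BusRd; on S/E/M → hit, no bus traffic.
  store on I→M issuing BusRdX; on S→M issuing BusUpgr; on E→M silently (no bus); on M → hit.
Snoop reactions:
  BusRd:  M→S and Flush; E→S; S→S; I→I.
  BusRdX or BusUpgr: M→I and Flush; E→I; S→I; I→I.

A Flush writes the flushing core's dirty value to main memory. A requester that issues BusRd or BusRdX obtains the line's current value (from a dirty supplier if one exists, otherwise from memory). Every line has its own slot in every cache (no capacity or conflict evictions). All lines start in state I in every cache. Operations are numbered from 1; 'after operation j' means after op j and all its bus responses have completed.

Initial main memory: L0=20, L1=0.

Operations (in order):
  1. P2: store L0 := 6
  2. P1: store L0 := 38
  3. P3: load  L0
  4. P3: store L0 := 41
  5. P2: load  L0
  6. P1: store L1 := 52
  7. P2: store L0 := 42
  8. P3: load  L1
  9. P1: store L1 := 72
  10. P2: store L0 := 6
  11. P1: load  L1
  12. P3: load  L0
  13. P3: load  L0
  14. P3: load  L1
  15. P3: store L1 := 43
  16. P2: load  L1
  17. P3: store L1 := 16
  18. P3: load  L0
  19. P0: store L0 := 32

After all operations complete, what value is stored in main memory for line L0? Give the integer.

memory[L0] = 6

  op1 P2: store L0 := 6 → I/I/M/I on L0; bus BusRdX; mem=20
  op2 P1: store L0 := 38 → I/M/I/I on L0; bus BusRdX Flush; mem=6
  op3 P3: load  L0 → I/S/I/S on L0; bus BusRd Flush; mem=38
  op4 P3: store L0 := 41 → I/I/I/M on L0; bus BusUpgr; mem=38
  op5 P2: load  L0 → I/I/S/S on L0; bus BusRd Flush; mem=41
  op6 P1: store L1 := 52 → I/M/I/I on L1; bus BusRdX; mem=0
  op7 P2: store L0 := 42 → I/I/M/I on L0; bus BusUpgr; mem=41
  op8 P3: load  L1 → I/S/I/S on L1; bus BusRd Flush; mem=52
  op9 P1: store L1 := 72 → I/M/I/I on L1; bus BusUpgr; mem=52
  op10 P2: store L0 := 6 → I/I/M/I on L0; bus (none); mem=41
  op11 P1: load  L1 → I/M/I/I on L1; bus (none); mem=52
  op12 P3: load  L0 → I/I/S/S on L0; bus BusRd Flush; mem=6
  op13 P3: load  L0 → I/I/S/S on L0; bus (none); mem=6
  op14 P3: load  L1 → I/S/I/S on L1; bus BusRd Flush; mem=72
  op15 P3: store L1 := 43 → I/I/I/M on L1; bus BusUpgr; mem=72
  op16 P2: load  L1 → I/I/S/S on L1; bus BusRd Flush; mem=43
  op17 P3: store L1 := 16 → I/I/I/M on L1; bus BusUpgr; mem=43
  op18 P3: load  L0 → I/I/S/S on L0; bus (none); mem=6
  op19 P0: store L0 := 32 → M/I/I/I on L0; bus BusRdX; mem=6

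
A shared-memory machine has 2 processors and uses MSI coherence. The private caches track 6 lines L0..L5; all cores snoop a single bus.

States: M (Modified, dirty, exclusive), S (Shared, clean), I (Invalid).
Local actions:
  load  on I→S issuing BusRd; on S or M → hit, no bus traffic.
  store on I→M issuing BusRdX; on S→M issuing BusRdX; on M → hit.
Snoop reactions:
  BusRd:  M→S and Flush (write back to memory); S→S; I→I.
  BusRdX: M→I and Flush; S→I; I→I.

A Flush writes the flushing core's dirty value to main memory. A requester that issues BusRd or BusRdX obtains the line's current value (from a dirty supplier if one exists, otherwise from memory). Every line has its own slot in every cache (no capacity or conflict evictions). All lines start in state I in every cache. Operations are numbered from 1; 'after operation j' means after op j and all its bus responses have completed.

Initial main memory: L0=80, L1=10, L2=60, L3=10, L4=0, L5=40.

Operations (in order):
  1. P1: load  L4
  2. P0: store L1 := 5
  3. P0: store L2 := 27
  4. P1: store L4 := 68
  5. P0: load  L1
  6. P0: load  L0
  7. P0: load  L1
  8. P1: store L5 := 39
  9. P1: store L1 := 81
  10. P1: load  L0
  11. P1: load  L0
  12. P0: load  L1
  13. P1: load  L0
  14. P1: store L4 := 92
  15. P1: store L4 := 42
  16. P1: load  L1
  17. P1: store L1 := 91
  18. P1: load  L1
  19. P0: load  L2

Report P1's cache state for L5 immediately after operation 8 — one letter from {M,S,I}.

[1] P1: load  L4 | P0:I, P1:S(0) | bus: BusRd
[2] P0: store L1 := 5 | P0:M(5), P1:I | bus: BusRdX
[3] P0: store L2 := 27 | P0:M(27), P1:I | bus: BusRdX
[4] P1: store L4 := 68 | P0:I, P1:M(68) | bus: BusRdX
[5] P0: load  L1 | P0:M(5), P1:I | bus: none
[6] P0: load  L0 | P0:S(80), P1:I | bus: BusRd
[7] P0: load  L1 | P0:M(5), P1:I | bus: none
[8] P1: store L5 := 39 | P0:I, P1:M(39) | bus: BusRdX
[9] P1: store L1 := 81 | P0:I, P1:M(81) | bus: BusRdX,Flush
[10] P1: load  L0 | P0:S(80), P1:S(80) | bus: BusRd
[11] P1: load  L0 | P0:S(80), P1:S(80) | bus: none
[12] P0: load  L1 | P0:S(81), P1:S(81) | bus: BusRd,Flush
[13] P1: load  L0 | P0:S(80), P1:S(80) | bus: none
[14] P1: store L4 := 92 | P0:I, P1:M(92) | bus: none
[15] P1: store L4 := 42 | P0:I, P1:M(42) | bus: none
[16] P1: load  L1 | P0:S(81), P1:S(81) | bus: none
[17] P1: store L1 := 91 | P0:I, P1:M(91) | bus: BusRdX
[18] P1: load  L1 | P0:I, P1:M(91) | bus: none
[19] P0: load  L2 | P0:M(27), P1:I | bus: none

state = M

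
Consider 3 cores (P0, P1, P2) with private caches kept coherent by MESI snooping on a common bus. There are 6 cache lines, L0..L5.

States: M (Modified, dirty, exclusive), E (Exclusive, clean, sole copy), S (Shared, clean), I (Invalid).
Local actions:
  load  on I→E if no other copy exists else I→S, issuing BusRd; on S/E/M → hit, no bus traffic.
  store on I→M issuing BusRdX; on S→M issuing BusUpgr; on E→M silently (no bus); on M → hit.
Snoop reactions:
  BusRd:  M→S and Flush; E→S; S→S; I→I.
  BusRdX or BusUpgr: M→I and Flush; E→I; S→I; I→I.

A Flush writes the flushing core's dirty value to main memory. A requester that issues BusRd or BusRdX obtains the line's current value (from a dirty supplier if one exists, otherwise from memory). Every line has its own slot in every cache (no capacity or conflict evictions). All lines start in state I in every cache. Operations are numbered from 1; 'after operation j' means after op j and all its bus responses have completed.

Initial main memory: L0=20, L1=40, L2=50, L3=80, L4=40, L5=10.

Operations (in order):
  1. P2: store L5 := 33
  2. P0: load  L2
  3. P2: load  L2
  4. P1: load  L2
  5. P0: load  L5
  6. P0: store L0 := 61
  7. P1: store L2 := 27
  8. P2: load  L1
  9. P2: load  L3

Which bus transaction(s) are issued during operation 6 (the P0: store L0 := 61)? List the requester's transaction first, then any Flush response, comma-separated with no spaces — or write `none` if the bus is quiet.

step 1: P2: store L5 := 33  ⟶  IIM  (L5)  txn=BusRdX  M[L5]=10
step 2: P0: load  L2  ⟶  EII  (L2)  txn=BusRd  M[L2]=50
step 3: P2: load  L2  ⟶  SIS  (L2)  txn=BusRd  M[L2]=50
step 4: P1: load  L2  ⟶  SSS  (L2)  txn=BusRd  M[L2]=50
step 5: P0: load  L5  ⟶  SIS  (L5)  txn=BusRd+Flush  M[L5]=33
step 6: P0: store L0 := 61  ⟶  MII  (L0)  txn=BusRdX  M[L0]=20
step 7: P1: store L2 := 27  ⟶  IMI  (L2)  txn=BusUpgr  M[L2]=50
step 8: P2: load  L1  ⟶  IIE  (L1)  txn=BusRd  M[L1]=40
step 9: P2: load  L3  ⟶  IIE  (L3)  txn=BusRd  M[L3]=80

bus = BusRdX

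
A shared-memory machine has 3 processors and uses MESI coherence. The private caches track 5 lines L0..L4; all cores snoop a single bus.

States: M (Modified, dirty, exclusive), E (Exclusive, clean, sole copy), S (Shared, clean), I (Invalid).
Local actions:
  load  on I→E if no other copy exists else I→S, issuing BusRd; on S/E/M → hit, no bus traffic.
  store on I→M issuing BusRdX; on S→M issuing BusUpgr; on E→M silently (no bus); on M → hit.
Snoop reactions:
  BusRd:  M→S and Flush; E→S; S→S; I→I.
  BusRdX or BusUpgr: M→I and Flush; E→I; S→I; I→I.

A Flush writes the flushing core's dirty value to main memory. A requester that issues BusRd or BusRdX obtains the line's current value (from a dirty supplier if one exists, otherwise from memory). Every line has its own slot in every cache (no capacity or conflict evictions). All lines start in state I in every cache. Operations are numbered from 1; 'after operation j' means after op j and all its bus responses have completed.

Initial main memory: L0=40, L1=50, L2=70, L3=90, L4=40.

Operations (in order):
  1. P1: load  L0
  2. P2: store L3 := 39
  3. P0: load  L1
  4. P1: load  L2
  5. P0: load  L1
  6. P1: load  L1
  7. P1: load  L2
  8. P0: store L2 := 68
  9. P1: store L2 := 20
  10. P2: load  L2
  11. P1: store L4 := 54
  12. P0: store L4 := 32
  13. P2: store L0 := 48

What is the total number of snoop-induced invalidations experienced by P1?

invalidations = 3

  op1 P1: load  L0 → I/E/I on L0; bus BusRd; mem=40
  op2 P2: store L3 := 39 → I/I/M on L3; bus BusRdX; mem=90
  op3 P0: load  L1 → E/I/I on L1; bus BusRd; mem=50
  op4 P1: load  L2 → I/E/I on L2; bus BusRd; mem=70
  op5 P0: load  L1 → E/I/I on L1; bus (none); mem=50
  op6 P1: load  L1 → S/S/I on L1; bus BusRd; mem=50
  op7 P1: load  L2 → I/E/I on L2; bus (none); mem=70
  op8 P0: store L2 := 68 → M/I/I on L2; bus BusRdX; mem=70
  op9 P1: store L2 := 20 → I/M/I on L2; bus BusRdX Flush; mem=68
  op10 P2: load  L2 → I/S/S on L2; bus BusRd Flush; mem=20
  op11 P1: store L4 := 54 → I/M/I on L4; bus BusRdX; mem=40
  op12 P0: store L4 := 32 → M/I/I on L4; bus BusRdX Flush; mem=54
  op13 P2: store L0 := 48 → I/I/M on L0; bus BusRdX; mem=40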